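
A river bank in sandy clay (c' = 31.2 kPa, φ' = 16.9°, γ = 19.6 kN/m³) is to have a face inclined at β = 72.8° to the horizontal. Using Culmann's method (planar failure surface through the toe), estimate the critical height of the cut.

H_c = 13.25 m

Culmann's analysis gives the critical failure plane at α_cr = (β + φ')/2 = (72.8 + 16.9)/2 = 44.8°, and the critical height
H_c = (4c'/γ) · sinβ cosφ' / [1 − cos(β − φ')]
    = (4·31.2/19.6) · sin72.8°·cos16.9° / [1 − cos(55.9°)]
    = 6.367 · 0.9553·0.9568 / [1 − 0.5606]
    = 6.367 · 0.9140 / 0.4394
    = 13.25 m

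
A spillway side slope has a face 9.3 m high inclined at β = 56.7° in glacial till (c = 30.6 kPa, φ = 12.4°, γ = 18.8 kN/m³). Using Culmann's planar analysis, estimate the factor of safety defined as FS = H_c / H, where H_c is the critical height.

H_c = (4c/γ) · sinβ cosφ / [1 − cos(β − φ)]
    = (4·30.6/18.8) · sin56.7°·cos12.4° / [1 − cos44.3°]
    = 6.511 · 0.8163 / 0.2843 = 18.69 m
FS = H_c / H = 18.69 / 9.3 = 2.010

FS = 2.01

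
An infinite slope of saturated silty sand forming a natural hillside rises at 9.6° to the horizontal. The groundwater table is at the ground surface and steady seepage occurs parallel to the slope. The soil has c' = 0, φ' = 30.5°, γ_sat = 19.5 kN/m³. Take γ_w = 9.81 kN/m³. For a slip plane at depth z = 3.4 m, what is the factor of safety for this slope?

With seepage parallel to the slope and the water table at the surface, the effective normal stress on the slip plane uses the buoyant unit weight γ' = γ_sat − γ_w while the driving shear stress uses γ_sat:
FS = [c' + γ' z cos²β tanφ'] / [γ_sat z sinβ cosβ]
(For c' = 0 this reduces to FS = (γ'/γ_sat)·tanφ'/tanβ.)
γ' = 19.5 − 9.81 = 9.69 kN/m³
Numerator = 0.0 + 9.69·3.4·cos²9.6°·tan30.5° = 0.0 + 9.69·3.4·0.9722·0.5890 = 18.867 kPa
Denominator = 19.5·3.4·sin9.6°·cos9.6° = 19.5·3.4·0.1668·0.9860 = 10.902 kPa
FS = 18.867 / 10.902 = 1.731

FS = 1.73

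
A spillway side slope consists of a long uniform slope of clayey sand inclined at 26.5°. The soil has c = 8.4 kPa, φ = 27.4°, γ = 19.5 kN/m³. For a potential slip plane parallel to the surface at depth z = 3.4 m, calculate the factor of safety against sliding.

For an infinite slope with a slip plane parallel to the surface (no pore pressure): FS = [c + γz cos²β tanφ] / [γz sinβ cosβ].
γz = 19.5·3.4 = 66.30 kN/m²
Numerator = 8.4 + 66.30·cos²26.5°·tan27.4° = 8.4 + 66.30·0.8009·0.5184 = 35.925 kPa
Denominator = 66.30·sin26.5°·cos26.5° = 66.30·0.4462·0.8949 = 26.475 kPa
FS = 35.925 / 26.475 = 1.357

FS = 1.36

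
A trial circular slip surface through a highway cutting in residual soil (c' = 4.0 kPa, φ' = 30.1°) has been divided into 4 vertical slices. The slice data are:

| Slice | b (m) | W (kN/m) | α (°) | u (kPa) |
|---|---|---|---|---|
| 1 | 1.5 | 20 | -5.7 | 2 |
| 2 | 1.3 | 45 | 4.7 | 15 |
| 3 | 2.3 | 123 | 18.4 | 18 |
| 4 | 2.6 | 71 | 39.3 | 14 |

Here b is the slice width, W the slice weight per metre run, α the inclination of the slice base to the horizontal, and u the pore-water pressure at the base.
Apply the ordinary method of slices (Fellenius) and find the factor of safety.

Ordinary method of slices: FS = Σ[c'·Δl_i + (W_i cosα_i − u_i·Δl_i)·tanφ'] / Σ W_i sinα_i, with Δl_i = b_i / cosα_i.
Slice 1: Δl = 1.5/cos(-5.7°) = 1.507 m; N'_1 = 20·cos(-5.7°) − 2·1.507 = 16.9; c'Δl = 6.03; W sinα = -2.0
Slice 2: Δl = 1.3/cos4.7° = 1.304 m; N'_2 = 45·cos4.7° − 15·1.304 = 25.3; c'Δl = 5.22; W sinα = 3.7
Slice 3: Δl = 2.3/cos18.4° = 2.424 m; N'_3 = 123·cos18.4° − 18·2.424 = 73.1; c'Δl = 9.70; W sinα = 38.8
Slice 4: Δl = 2.6/cos39.3° = 3.360 m; N'_4 = 71·cos39.3° − 14·3.360 = 7.9; c'Δl = 13.44; W sinα = 45.0
Σc'Δl = 34.4 kN/m; ΣN' = 123.2 kN/m; ΣW sinα = 85.5 kN/m
Resisting = 34.4 + 123.2·tan30.1° = 34.4 + 71.4 = 105.8 kN/m
FS = 105.8 / 85.5 = 1.237

FS = 1.24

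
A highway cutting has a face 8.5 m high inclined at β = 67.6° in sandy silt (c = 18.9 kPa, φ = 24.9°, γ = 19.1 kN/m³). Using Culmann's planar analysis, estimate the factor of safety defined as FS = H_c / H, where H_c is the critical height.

H_c = (4c/γ) · sinβ cosφ / [1 − cos(β − φ)]
    = (4·18.9/19.1) · sin67.6°·cos24.9° / [1 − cos42.7°]
    = 3.958 · 0.8386 / 0.2651 = 12.52 m
FS = H_c / H = 12.52 / 8.5 = 1.473

FS = 1.47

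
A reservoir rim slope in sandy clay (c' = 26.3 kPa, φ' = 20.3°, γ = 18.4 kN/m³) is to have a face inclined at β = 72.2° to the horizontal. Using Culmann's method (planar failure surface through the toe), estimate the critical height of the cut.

Culmann's analysis gives the critical failure plane at α_cr = (β + φ')/2 = (72.2 + 20.3)/2 = 46.2°, and the critical height
H_c = (4c'/γ) · sinβ cosφ' / [1 − cos(β − φ')]
    = (4·26.3/18.4) · sin72.2°·cos20.3° / [1 − cos(51.9°)]
    = 5.717 · 0.9521·0.9379 / [1 − 0.6170]
    = 5.717 · 0.8930 / 0.3830
    = 13.33 m

H_c = 13.33 m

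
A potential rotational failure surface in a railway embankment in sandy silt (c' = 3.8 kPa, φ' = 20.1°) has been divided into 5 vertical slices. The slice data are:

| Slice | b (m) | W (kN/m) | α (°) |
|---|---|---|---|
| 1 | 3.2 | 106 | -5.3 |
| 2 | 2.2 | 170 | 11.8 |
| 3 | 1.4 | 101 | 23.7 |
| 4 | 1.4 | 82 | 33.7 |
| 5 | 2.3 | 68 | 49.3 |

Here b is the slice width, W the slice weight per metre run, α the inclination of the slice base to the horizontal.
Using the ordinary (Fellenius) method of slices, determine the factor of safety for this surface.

FS = 1.36

Ordinary method of slices: FS = Σ[c'·Δl_i + (W_i cosα_i)·tanφ'] / Σ W_i sinα_i, with Δl_i = b_i / cosα_i.
Slice 1: Δl = 3.2/cos(-5.3°) = 3.214 m; N'_1 = 106·cos(-5.3°) = 105.5; c'Δl = 12.21; W sinα = -9.8
Slice 2: Δl = 2.2/cos11.8° = 2.247 m; N'_2 = 170·cos11.8° = 166.4; c'Δl = 8.54; W sinα = 34.8
Slice 3: Δl = 1.4/cos23.7° = 1.529 m; N'_3 = 101·cos23.7° = 92.5; c'Δl = 5.81; W sinα = 40.6
Slice 4: Δl = 1.4/cos33.7° = 1.683 m; N'_4 = 82·cos33.7° = 68.2; c'Δl = 6.39; W sinα = 45.5
Slice 5: Δl = 2.3/cos49.3° = 3.527 m; N'_5 = 68·cos49.3° = 44.3; c'Δl = 13.40; W sinα = 51.6
Σc'Δl = 46.4 kN/m; ΣN' = 477.0 kN/m; ΣW sinα = 162.6 kN/m
Resisting = 46.4 + 477.0·tan20.1° = 46.4 + 174.6 = 220.9 kN/m
FS = 220.9 / 162.6 = 1.358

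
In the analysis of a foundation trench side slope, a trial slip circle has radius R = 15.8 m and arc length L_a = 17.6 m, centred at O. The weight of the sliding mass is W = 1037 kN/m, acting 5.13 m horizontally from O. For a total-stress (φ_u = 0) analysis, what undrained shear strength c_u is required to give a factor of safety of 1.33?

FS = c_u·L_a·R / (W·d), so c_u = FS·W·d / (L_a·R).
c_u = 1.33·1037·5.13 / (17.60·15.8) = 7075.3 / 278.08 = 25.44 kPa

c_u = 25.4 kPa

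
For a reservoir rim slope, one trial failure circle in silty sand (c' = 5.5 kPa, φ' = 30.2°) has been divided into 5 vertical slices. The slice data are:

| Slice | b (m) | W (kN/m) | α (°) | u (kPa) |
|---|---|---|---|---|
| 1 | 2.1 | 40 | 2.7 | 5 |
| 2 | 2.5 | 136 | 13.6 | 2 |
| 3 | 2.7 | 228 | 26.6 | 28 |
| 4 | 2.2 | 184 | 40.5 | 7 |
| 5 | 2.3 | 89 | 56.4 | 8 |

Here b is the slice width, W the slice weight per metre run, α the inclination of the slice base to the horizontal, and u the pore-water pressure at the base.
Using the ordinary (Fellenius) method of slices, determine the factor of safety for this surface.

Ordinary method of slices: FS = Σ[c'·Δl_i + (W_i cosα_i − u_i·Δl_i)·tanφ'] / Σ W_i sinα_i, with Δl_i = b_i / cosα_i.
Slice 1: Δl = 2.1/cos2.7° = 2.102 m; N'_1 = 40·cos2.7° − 5·2.102 = 29.4; c'Δl = 11.56; W sinα = 1.9
Slice 2: Δl = 2.5/cos13.6° = 2.572 m; N'_2 = 136·cos13.6° − 2·2.572 = 127.0; c'Δl = 14.15; W sinα = 32.0
Slice 3: Δl = 2.7/cos26.6° = 3.020 m; N'_3 = 228·cos26.6° − 28·3.020 = 119.3; c'Δl = 16.61; W sinα = 102.1
Slice 4: Δl = 2.2/cos40.5° = 2.893 m; N'_4 = 184·cos40.5° − 7·2.893 = 119.7; c'Δl = 15.91; W sinα = 119.5
Slice 5: Δl = 2.3/cos56.4° = 4.156 m; N'_5 = 89·cos56.4° − 8·4.156 = 16.0; c'Δl = 22.86; W sinα = 74.1
Σc'Δl = 81.1 kN/m; ΣN' = 411.5 kN/m; ΣW sinα = 329.6 kN/m
Resisting = 81.1 + 411.5·tan30.2° = 81.1 + 239.5 = 320.6 kN/m
FS = 320.6 / 329.6 = 0.973

FS = 0.97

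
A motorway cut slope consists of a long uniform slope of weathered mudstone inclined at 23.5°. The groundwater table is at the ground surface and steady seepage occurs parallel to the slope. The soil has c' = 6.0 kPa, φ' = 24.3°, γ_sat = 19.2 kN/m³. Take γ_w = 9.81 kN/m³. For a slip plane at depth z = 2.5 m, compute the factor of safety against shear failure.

With seepage parallel to the slope and the water table at the surface, the effective normal stress on the slip plane uses the buoyant unit weight γ' = γ_sat − γ_w while the driving shear stress uses γ_sat:
FS = [c' + γ' z cos²β tanφ'] / [γ_sat z sinβ cosβ]
γ' = 19.2 − 9.81 = 9.39 kN/m³
Numerator = 6.0 + 9.39·2.5·cos²23.5°·tan24.3° = 6.0 + 9.39·2.5·0.8410·0.4515 = 14.914 kPa
Denominator = 19.2·2.5·sin23.5°·cos23.5° = 19.2·2.5·0.3987·0.9171 = 17.552 kPa
FS = 14.914 / 17.552 = 0.850

FS = 0.85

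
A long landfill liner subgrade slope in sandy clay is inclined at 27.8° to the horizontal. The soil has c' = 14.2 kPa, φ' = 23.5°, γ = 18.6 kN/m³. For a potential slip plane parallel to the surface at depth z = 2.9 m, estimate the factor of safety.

For an infinite slope with a slip plane parallel to the surface (no pore pressure): FS = [c' + γz cos²β tanφ'] / [γz sinβ cosβ].
γz = 18.6·2.9 = 53.94 kN/m²
Numerator = 14.2 + 53.94·cos²27.8°·tan23.5° = 14.2 + 53.94·0.7825·0.4348 = 32.552 kPa
Denominator = 53.94·sin27.8°·cos27.8° = 53.94·0.4664·0.8846 = 22.253 kPa
FS = 32.552 / 22.253 = 1.463

FS = 1.46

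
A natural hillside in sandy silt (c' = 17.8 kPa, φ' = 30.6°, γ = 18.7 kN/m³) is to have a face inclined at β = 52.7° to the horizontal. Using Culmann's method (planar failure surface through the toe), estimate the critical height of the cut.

Culmann's analysis gives the critical failure plane at α_cr = (β + φ')/2 = (52.7 + 30.6)/2 = 41.7°, and the critical height
H_c = (4c'/γ) · sinβ cosφ' / [1 − cos(β − φ')]
    = (4·17.8/18.7) · sin52.7°·cos30.6° / [1 − cos(22.1°)]
    = 3.807 · 0.7955·0.8607 / [1 − 0.9265]
    = 3.807 · 0.6847 / 0.0735
    = 35.48 m

H_c = 35.48 m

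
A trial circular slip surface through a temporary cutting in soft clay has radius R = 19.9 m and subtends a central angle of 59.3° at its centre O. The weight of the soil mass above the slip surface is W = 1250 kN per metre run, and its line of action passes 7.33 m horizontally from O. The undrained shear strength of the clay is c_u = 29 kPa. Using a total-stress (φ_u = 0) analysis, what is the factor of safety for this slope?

Taking moments about the centre O, the resisting moment is provided by the undrained shear strength acting along the arc:
Arc length L_a = R·θ = 19.9·(59.3°·π/180) = 19.9·1.0350 = 20.60 m
M_R = c_u·L_a·R = 29·20.60·19.9 = 11886.0 kN·m/m
M_D = W·d = 1250·7.33 = 9162.5 kN·m/m
FS = M_R / M_D = 11886.0 / 9162.5 = 1.297

FS = 1.30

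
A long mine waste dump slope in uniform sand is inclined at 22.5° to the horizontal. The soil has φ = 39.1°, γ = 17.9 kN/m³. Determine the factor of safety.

For a dry cohesionless infinite slope the factor of safety is FS = tanφ / tanβ.
FS = tan39.1° / tan22.5° = 0.8127 / 0.4142 = 1.962

FS = 1.96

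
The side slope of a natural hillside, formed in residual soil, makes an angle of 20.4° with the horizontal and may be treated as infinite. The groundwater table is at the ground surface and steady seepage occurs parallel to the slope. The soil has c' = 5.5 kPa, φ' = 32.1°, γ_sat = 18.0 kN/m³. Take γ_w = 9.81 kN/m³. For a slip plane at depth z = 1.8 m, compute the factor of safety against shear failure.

FS = 1.29

With seepage parallel to the slope and the water table at the surface, the effective normal stress on the slip plane uses the buoyant unit weight γ' = γ_sat − γ_w while the driving shear stress uses γ_sat:
FS = [c' + γ' z cos²β tanφ'] / [γ_sat z sinβ cosβ]
γ' = 18.0 − 9.81 = 8.19 kN/m³
Numerator = 5.5 + 8.19·1.8·cos²20.4°·tan32.1° = 5.5 + 8.19·1.8·0.8785·0.6273 = 13.624 kPa
Denominator = 18.0·1.8·sin20.4°·cos20.4° = 18.0·1.8·0.3486·0.9373 = 10.585 kPa
FS = 13.624 / 10.585 = 1.287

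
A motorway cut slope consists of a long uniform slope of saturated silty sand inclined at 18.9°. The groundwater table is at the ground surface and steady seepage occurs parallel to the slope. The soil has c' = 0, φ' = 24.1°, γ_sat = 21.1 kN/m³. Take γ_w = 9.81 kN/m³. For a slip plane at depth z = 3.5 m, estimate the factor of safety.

FS = 0.70

With seepage parallel to the slope and the water table at the surface, the effective normal stress on the slip plane uses the buoyant unit weight γ' = γ_sat − γ_w while the driving shear stress uses γ_sat:
FS = [c' + γ' z cos²β tanφ'] / [γ_sat z sinβ cosβ]
(For c' = 0 this reduces to FS = (γ'/γ_sat)·tanφ'/tanβ.)
γ' = 21.1 − 9.81 = 11.29 kN/m³
Numerator = 0.0 + 11.29·3.5·cos²18.9°·tan24.1° = 0.0 + 11.29·3.5·0.8951·0.4473 = 15.821 kPa
Denominator = 21.1·3.5·sin18.9°·cos18.9° = 21.1·3.5·0.3239·0.9461 = 22.632 kPa
FS = 15.821 / 22.632 = 0.699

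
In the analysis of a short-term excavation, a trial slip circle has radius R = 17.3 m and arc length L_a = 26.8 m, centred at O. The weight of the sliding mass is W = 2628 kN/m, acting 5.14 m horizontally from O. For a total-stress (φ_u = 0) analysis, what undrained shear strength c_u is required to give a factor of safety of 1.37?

c_u = 39.9 kPa

FS = c_u·L_a·R / (W·d), so c_u = FS·W·d / (L_a·R).
c_u = 1.37·2628·5.14 / (26.80·17.3) = 18505.9 / 463.64 = 39.91 kPa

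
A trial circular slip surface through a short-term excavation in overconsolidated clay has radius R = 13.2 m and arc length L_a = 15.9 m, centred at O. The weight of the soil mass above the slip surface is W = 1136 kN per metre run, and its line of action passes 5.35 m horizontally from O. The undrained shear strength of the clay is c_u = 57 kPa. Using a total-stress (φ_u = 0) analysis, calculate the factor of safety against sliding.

FS = 1.97

Taking moments about the centre O, the resisting moment is provided by the undrained shear strength acting along the arc:
M_R = c_u·L_a·R = 57·15.90·13.2 = 11963.2 kN·m/m
M_D = W·d = 1136·5.35 = 6077.6 kN·m/m
FS = M_R / M_D = 11963.2 / 6077.6 = 1.968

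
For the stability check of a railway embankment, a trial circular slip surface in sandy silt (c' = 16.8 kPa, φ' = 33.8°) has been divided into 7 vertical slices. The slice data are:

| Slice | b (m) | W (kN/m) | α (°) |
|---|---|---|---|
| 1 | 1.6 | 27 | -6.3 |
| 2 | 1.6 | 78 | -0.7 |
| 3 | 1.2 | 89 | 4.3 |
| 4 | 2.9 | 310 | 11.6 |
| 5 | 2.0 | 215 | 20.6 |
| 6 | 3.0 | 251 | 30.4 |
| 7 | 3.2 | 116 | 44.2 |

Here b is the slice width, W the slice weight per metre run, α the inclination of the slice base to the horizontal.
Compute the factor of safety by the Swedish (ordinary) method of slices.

FS = 2.76

Ordinary method of slices: FS = Σ[c'·Δl_i + (W_i cosα_i)·tanφ'] / Σ W_i sinα_i, with Δl_i = b_i / cosα_i.
Slice 1: Δl = 1.6/cos(-6.3°) = 1.610 m; N'_1 = 27·cos(-6.3°) = 26.8; c'Δl = 27.04; W sinα = -3.0
Slice 2: Δl = 1.6/cos(-0.7°) = 1.600 m; N'_2 = 78·cos(-0.7°) = 78.0; c'Δl = 26.88; W sinα = -1.0
Slice 3: Δl = 1.2/cos4.3° = 1.203 m; N'_3 = 89·cos4.3° = 88.7; c'Δl = 20.22; W sinα = 6.7
Slice 4: Δl = 2.9/cos11.6° = 2.960 m; N'_4 = 310·cos11.6° = 303.7; c'Δl = 49.74; W sinα = 62.3
Slice 5: Δl = 2.0/cos20.6° = 2.137 m; N'_5 = 215·cos20.6° = 201.3; c'Δl = 35.90; W sinα = 75.6
Slice 6: Δl = 3.0/cos30.4° = 3.478 m; N'_6 = 251·cos30.4° = 216.5; c'Δl = 58.43; W sinα = 127.0
Slice 7: Δl = 3.2/cos44.2° = 4.464 m; N'_7 = 116·cos44.2° = 83.2; c'Δl = 74.99; W sinα = 80.9
Σc'Δl = 293.2 kN/m; ΣN' = 998.2 kN/m; ΣW sinα = 348.6 kN/m
Resisting = 293.2 + 998.2·tan33.8° = 293.2 + 668.2 = 961.4 kN/m
FS = 961.4 / 348.6 = 2.758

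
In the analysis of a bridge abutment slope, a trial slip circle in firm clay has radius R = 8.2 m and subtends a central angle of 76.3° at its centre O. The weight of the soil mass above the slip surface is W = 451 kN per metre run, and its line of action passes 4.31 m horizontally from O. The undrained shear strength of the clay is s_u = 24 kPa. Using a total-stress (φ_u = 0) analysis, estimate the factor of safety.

FS = 1.11

Taking moments about the centre O, the resisting moment is provided by the undrained shear strength acting along the arc:
Arc length L_a = R·θ = 8.2·(76.3°·π/180) = 8.2·1.3317 = 10.92 m
M_R = s_u·L_a·R = 24·10.92·8.2 = 2149.0 kN·m/m
M_D = W·d = 451·4.31 = 1943.8 kN·m/m
FS = M_R / M_D = 2149.0 / 1943.8 = 1.106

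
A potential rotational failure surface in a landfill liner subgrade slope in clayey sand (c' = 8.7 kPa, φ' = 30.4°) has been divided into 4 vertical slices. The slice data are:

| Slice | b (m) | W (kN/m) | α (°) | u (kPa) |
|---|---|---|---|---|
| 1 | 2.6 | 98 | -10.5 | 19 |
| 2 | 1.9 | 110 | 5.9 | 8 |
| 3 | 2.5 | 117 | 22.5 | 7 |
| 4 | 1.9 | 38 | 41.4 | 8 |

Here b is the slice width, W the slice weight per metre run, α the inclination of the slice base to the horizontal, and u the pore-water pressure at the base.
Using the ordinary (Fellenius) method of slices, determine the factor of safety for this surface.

FS = 3.55

Ordinary method of slices: FS = Σ[c'·Δl_i + (W_i cosα_i − u_i·Δl_i)·tanφ'] / Σ W_i sinα_i, with Δl_i = b_i / cosα_i.
Slice 1: Δl = 2.6/cos(-10.5°) = 2.644 m; N'_1 = 98·cos(-10.5°) − 19·2.644 = 46.1; c'Δl = 23.01; W sinα = -17.9
Slice 2: Δl = 1.9/cos5.9° = 1.910 m; N'_2 = 110·cos5.9° − 8·1.910 = 94.1; c'Δl = 16.62; W sinα = 11.3
Slice 3: Δl = 2.5/cos22.5° = 2.706 m; N'_3 = 117·cos22.5° − 7·2.706 = 89.2; c'Δl = 23.54; W sinα = 44.8
Slice 4: Δl = 1.9/cos41.4° = 2.533 m; N'_4 = 38·cos41.4° − 8·2.533 = 8.2; c'Δl = 22.04; W sinα = 25.1
Σc'Δl = 85.2 kN/m; ΣN' = 237.6 kN/m; ΣW sinα = 63.4 kN/m
Resisting = 85.2 + 237.6·tan30.4° = 85.2 + 139.4 = 224.6 kN/m
FS = 224.6 / 63.4 = 3.546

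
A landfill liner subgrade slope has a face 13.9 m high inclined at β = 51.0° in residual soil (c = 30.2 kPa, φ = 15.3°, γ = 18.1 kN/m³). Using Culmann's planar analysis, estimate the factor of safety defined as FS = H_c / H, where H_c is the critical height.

FS = 1.92

H_c = (4c/γ) · sinβ cosφ / [1 − cos(β − φ)]
    = (4·30.2/18.1) · sin51.0°·cos15.3° / [1 − cos35.7°]
    = 6.674 · 0.7496 / 0.1879 = 26.62 m
FS = H_c / H = 26.62 / 13.9 = 1.915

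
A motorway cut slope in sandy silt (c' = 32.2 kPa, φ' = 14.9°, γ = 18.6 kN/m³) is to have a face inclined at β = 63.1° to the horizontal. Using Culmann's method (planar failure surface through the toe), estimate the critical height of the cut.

H_c = 17.90 m

Culmann's analysis gives the critical failure plane at α_cr = (β + φ')/2 = (63.1 + 14.9)/2 = 39.0°, and the critical height
H_c = (4c'/γ) · sinβ cosφ' / [1 − cos(β − φ')]
    = (4·32.2/18.6) · sin63.1°·cos14.9° / [1 − cos(48.2°)]
    = 6.925 · 0.8918·0.9664 / [1 − 0.6665]
    = 6.925 · 0.8618 / 0.3335
    = 17.90 m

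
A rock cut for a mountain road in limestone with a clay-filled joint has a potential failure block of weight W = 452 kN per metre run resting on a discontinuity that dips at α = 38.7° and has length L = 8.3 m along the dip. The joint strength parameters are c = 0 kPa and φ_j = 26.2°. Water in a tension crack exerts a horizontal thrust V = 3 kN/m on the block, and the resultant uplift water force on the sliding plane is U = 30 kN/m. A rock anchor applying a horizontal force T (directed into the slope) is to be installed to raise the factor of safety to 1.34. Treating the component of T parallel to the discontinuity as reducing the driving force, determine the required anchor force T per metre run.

Resolving forces along and normal to the sliding plane, with the horizontal anchor force T adding T·sinα to the effective normal force and T·cosα acting up the plane against the driving force:
FS = [cL + (W cosα − U − V sinα + T sinα) tanφ_j] / [W sinα + V cosα − T cosα]
Without the anchor: N' = 320.9 kN/m, driving T_d = 285.0 kN/m, resisting R = 0·8.3 + 320.9·tan26.2° = 157.9 kN/m, FS = 0.55.
Setting FS = 1.34 and solving for T:
1.34·(285.0 − T cos38.7°) = 157.9 + T sin38.7°·tan26.2°
T·(sin38.7°·tan26.2° + 1.34·cos38.7°) = 1.34·285.0 − 157.9
T·(0.6252·0.4921 + 1.34·0.7804) = 381.8 − 157.9 = 223.9
T·1.3534 = 223.9
T = 165.5 kN/m

T = 165 kN/m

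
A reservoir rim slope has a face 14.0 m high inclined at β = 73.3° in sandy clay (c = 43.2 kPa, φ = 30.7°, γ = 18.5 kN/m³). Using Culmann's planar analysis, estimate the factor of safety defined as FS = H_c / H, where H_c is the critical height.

FS = 2.08

H_c = (4c/γ) · sinβ cosφ / [1 − cos(β − φ)]
    = (4·43.2/18.5) · sin73.3°·cos30.7° / [1 − cos42.6°]
    = 9.341 · 0.8236 / 0.2639 = 29.15 m
FS = H_c / H = 29.15 / 14.0 = 2.082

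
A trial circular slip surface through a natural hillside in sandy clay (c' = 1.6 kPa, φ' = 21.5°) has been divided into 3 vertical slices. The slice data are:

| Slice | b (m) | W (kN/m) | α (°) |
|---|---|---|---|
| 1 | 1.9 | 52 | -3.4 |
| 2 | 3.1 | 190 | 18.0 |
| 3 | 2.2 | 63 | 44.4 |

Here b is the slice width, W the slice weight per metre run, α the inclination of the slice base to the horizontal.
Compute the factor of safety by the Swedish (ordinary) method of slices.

FS = 1.23

Ordinary method of slices: FS = Σ[c'·Δl_i + (W_i cosα_i)·tanφ'] / Σ W_i sinα_i, with Δl_i = b_i / cosα_i.
Slice 1: Δl = 1.9/cos(-3.4°) = 1.903 m; N'_1 = 52·cos(-3.4°) = 51.9; c'Δl = 3.05; W sinα = -3.1
Slice 2: Δl = 3.1/cos18.0° = 3.260 m; N'_2 = 190·cos18.0° = 180.7; c'Δl = 5.22; W sinα = 58.7
Slice 3: Δl = 2.2/cos44.4° = 3.079 m; N'_3 = 63·cos44.4° = 45.0; c'Δl = 4.93; W sinα = 44.1
Σc'Δl = 13.2 kN/m; ΣN' = 277.6 kN/m; ΣW sinα = 99.7 kN/m
Resisting = 13.2 + 277.6·tan21.5° = 13.2 + 109.4 = 122.5 kN/m
FS = 122.5 / 99.7 = 1.229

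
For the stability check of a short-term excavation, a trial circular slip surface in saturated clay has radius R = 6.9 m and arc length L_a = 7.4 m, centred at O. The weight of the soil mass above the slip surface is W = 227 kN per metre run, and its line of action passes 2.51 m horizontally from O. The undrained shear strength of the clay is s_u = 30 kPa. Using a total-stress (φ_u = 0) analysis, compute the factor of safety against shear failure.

FS = 2.69

Taking moments about the centre O, the resisting moment is provided by the undrained shear strength acting along the arc:
M_R = s_u·L_a·R = 30·7.40·6.9 = 1531.8 kN·m/m
M_D = W·d = 227·2.51 = 569.8 kN·m/m
FS = M_R / M_D = 1531.8 / 569.8 = 2.688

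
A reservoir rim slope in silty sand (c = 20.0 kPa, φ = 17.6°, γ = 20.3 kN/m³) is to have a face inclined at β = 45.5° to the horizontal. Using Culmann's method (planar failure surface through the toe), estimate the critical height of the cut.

H_c = 23.05 m

Culmann's analysis gives the critical failure plane at α_cr = (β + φ)/2 = (45.5 + 17.6)/2 = 31.6°, and the critical height
H_c = (4c/γ) · sinβ cosφ / [1 − cos(β − φ)]
    = (4·20.0/20.3) · sin45.5°·cos17.6° / [1 − cos(27.9°)]
    = 3.941 · 0.7133·0.9532 / [1 − 0.8838]
    = 3.941 · 0.6799 / 0.1162
    = 23.05 m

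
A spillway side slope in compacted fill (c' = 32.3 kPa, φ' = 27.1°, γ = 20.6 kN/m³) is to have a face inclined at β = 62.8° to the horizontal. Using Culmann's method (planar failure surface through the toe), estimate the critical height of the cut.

Culmann's analysis gives the critical failure plane at α_cr = (β + φ')/2 = (62.8 + 27.1)/2 = 45.0°, and the critical height
H_c = (4c'/γ) · sinβ cosφ' / [1 − cos(β − φ')]
    = (4·32.3/20.6) · sin62.8°·cos27.1° / [1 − cos(35.7°)]
    = 6.272 · 0.8894·0.8902 / [1 − 0.8121]
    = 6.272 · 0.7918 / 0.1879
    = 26.43 m

H_c = 26.43 m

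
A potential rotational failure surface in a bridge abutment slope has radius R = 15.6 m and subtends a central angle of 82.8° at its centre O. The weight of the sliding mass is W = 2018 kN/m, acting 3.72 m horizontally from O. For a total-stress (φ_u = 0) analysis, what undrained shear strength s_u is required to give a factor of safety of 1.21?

FS = s_u·L_a·R / (W·d), so s_u = FS·W·d / (L_a·R).
Arc length L_a = R·θ = 15.6·(82.8°·π/180) = 15.6·1.4451 = 22.54 m
s_u = 1.21·2018·3.72 / (22.54·15.6) = 9083.4 / 351.69 = 25.83 kPa

s_u = 25.8 kPa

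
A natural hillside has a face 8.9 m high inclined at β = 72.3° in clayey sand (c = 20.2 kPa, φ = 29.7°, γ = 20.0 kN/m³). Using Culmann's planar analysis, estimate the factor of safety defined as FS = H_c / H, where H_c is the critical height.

FS = 1.42

H_c = (4c/γ) · sinβ cosφ / [1 − cos(β − φ)]
    = (4·20.2/20.0) · sin72.3°·cos29.7° / [1 − cos42.6°]
    = 4.040 · 0.8275 / 0.2639 = 12.67 m
FS = H_c / H = 12.67 / 8.9 = 1.423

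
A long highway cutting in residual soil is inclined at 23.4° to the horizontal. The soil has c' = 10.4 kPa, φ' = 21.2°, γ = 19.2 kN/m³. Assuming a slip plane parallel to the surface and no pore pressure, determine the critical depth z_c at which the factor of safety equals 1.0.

Setting FS = 1.00 in FS = [c' + γz cos²β tanφ'] / [γz sinβ cosβ] and solving for z:
z = c' / [γ cosβ (FS·sinβ − cosβ·tanφ')]
  = 10.4 / [19.2·cos23.4°·(1.00·sin23.4° − cos23.4°·tan21.2°)]
  = 10.4 / [19.2·0.9178·(1.00·0.3971 − 0.9178·0.3879)]
  = 10.4 / 0.7255 = 14.334 m

z_c = 14.33 m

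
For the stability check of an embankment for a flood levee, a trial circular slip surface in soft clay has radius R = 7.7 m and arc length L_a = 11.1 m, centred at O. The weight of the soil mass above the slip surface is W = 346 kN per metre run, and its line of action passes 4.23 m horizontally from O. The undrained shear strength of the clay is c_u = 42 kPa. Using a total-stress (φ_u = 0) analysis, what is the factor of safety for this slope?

FS = 2.45

Taking moments about the centre O, the resisting moment is provided by the undrained shear strength acting along the arc:
M_R = c_u·L_a·R = 42·11.10·7.7 = 3589.7 kN·m/m
M_D = W·d = 346·4.23 = 1463.6 kN·m/m
FS = M_R / M_D = 3589.7 / 1463.6 = 2.453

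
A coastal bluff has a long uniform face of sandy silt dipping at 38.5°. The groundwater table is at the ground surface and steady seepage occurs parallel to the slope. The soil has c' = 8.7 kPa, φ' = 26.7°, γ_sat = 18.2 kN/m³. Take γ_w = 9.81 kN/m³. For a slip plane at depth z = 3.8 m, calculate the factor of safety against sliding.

With seepage parallel to the slope and the water table at the surface, the effective normal stress on the slip plane uses the buoyant unit weight γ' = γ_sat − γ_w while the driving shear stress uses γ_sat:
FS = [c' + γ' z cos²β tanφ'] / [γ_sat z sinβ cosβ]
γ' = 18.2 − 9.81 = 8.39 kN/m³
Numerator = 8.7 + 8.39·3.8·cos²38.5°·tan26.7° = 8.7 + 8.39·3.8·0.6125·0.5029 = 18.521 kPa
Denominator = 18.2·3.8·sin38.5°·cos38.5° = 18.2·3.8·0.6225·0.7826 = 33.694 kPa
FS = 18.521 / 33.694 = 0.550

FS = 0.55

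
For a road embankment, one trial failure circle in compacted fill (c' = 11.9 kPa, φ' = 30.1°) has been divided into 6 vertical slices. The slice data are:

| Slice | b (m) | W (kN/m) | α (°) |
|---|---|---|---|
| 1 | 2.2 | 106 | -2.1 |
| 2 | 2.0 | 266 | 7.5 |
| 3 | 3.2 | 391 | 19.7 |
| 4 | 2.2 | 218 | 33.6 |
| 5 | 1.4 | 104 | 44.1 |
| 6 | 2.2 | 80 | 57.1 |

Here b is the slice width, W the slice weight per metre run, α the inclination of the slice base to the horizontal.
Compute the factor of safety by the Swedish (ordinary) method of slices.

Ordinary method of slices: FS = Σ[c'·Δl_i + (W_i cosα_i)·tanφ'] / Σ W_i sinα_i, with Δl_i = b_i / cosα_i.
Slice 1: Δl = 2.2/cos(-2.1°) = 2.201 m; N'_1 = 106·cos(-2.1°) = 105.9; c'Δl = 26.20; W sinα = -3.9
Slice 2: Δl = 2.0/cos7.5° = 2.017 m; N'_2 = 266·cos7.5° = 263.7; c'Δl = 24.01; W sinα = 34.7
Slice 3: Δl = 3.2/cos19.7° = 3.399 m; N'_3 = 391·cos19.7° = 368.1; c'Δl = 40.45; W sinα = 131.8
Slice 4: Δl = 2.2/cos33.6° = 2.641 m; N'_4 = 218·cos33.6° = 181.6; c'Δl = 31.43; W sinα = 120.6
Slice 5: Δl = 1.4/cos44.1° = 1.950 m; N'_5 = 104·cos44.1° = 74.7; c'Δl = 23.20; W sinα = 72.4
Slice 6: Δl = 2.2/cos57.1° = 4.050 m; N'_6 = 80·cos57.1° = 43.5; c'Δl = 48.20; W sinα = 67.2
Σc'Δl = 193.5 kN/m; ΣN' = 1037.5 kN/m; ΣW sinα = 422.8 kN/m
Resisting = 193.5 + 1037.5·tan30.1° = 193.5 + 601.4 = 794.9 kN/m
FS = 794.9 / 422.8 = 1.880

FS = 1.88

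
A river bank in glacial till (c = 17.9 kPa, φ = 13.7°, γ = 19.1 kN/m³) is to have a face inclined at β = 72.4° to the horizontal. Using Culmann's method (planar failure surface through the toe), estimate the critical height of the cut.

Culmann's analysis gives the critical failure plane at α_cr = (β + φ)/2 = (72.4 + 13.7)/2 = 43.1°, and the critical height
H_c = (4c/γ) · sinβ cosφ / [1 − cos(β − φ)]
    = (4·17.9/19.1) · sin72.4°·cos13.7° / [1 − cos(58.7°)]
    = 3.749 · 0.9532·0.9715 / [1 − 0.5195]
    = 3.749 · 0.9261 / 0.4805
    = 7.23 m

H_c = 7.23 m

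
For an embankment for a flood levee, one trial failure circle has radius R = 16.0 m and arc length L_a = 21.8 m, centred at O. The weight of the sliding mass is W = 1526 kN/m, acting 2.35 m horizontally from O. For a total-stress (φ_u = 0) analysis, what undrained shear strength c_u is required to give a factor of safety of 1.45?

c_u = 14.9 kPa

FS = c_u·L_a·R / (W·d), so c_u = FS·W·d / (L_a·R).
c_u = 1.45·1526·2.35 / (21.80·16.0) = 5199.8 / 348.80 = 14.91 kPa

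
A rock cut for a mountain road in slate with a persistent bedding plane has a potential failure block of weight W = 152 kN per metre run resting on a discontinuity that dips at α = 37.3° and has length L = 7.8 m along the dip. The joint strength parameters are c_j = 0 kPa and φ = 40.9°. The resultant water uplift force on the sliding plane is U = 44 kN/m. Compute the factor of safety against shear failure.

FS = 0.72

Resolving the block weight along and normal to the plane and applying the Mohr–Coulomb strength on the joint:
N' = W cosα − U = 152·cos37.3° − 44 = 76.9 kN/m
Driving force T = W sinα = 152·sin37.3° = 92.1 kN/m
Resisting force R = c_j·L + N'·tanφ = 0·7.8 + 76.9·tan40.9° = 0.0 + 66.6 = 66.6 kN/m
FS = R / T = 66.6 / 92.1 = 0.723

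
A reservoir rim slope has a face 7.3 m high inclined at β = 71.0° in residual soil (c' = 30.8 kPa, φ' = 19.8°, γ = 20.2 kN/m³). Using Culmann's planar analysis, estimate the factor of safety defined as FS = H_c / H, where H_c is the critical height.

FS = 1.99

H_c = (4c'/γ) · sinβ cosφ' / [1 − cos(β − φ')]
    = (4·30.8/20.2) · sin71.0°·cos19.8° / [1 − cos51.2°]
    = 6.099 · 0.8896 / 0.3734 = 14.53 m
FS = H_c / H = 14.53 / 7.3 = 1.991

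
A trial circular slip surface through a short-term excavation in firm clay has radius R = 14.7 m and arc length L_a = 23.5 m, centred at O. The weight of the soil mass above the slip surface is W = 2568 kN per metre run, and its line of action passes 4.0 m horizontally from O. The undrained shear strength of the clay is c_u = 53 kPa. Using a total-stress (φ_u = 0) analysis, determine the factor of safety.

Taking moments about the centre O, the resisting moment is provided by the undrained shear strength acting along the arc:
M_R = c_u·L_a·R = 53·23.50·14.7 = 18308.8 kN·m/m
M_D = W·d = 2568·4.0 = 10272.0 kN·m/m
FS = M_R / M_D = 18308.8 / 10272.0 = 1.782

FS = 1.78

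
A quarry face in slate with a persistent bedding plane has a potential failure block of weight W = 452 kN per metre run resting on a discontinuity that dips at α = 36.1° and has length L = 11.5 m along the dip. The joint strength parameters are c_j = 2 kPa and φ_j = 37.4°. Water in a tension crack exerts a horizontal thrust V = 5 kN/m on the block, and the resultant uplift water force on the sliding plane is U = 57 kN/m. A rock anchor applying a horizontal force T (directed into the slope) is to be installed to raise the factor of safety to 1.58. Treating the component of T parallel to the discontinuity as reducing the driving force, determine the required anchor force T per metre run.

T = 99 kN/m

Resolving forces along and normal to the sliding plane, with the horizontal anchor force T adding T·sinα to the effective normal force and T·cosα acting up the plane against the driving force:
FS = [c_jL + (W cosα − U − V sinα + T sinα) tanφ_j] / [W sinα + V cosα − T cosα]
Without the anchor: N' = 305.3 kN/m, driving T_d = 270.4 kN/m, resisting R = 2·11.5 + 305.3·tan37.4° = 256.4 kN/m, FS = 0.95.
Setting FS = 1.58 and solving for T:
1.58·(270.4 − T cos36.1°) = 256.4 + T sin36.1°·tan37.4°
T·(sin36.1°·tan37.4° + 1.58·cos36.1°) = 1.58·270.4 − 256.4
T·(0.5892·0.7646 + 1.58·0.8080) = 427.2 − 256.4 = 170.8
T·1.7271 = 170.8
T = 98.9 kN/m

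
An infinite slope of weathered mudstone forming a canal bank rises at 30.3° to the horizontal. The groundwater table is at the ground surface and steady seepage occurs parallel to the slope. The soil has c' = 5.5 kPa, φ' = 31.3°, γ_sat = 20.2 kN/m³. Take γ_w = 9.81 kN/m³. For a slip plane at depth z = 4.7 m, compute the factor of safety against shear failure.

FS = 0.67

With seepage parallel to the slope and the water table at the surface, the effective normal stress on the slip plane uses the buoyant unit weight γ' = γ_sat − γ_w while the driving shear stress uses γ_sat:
FS = [c' + γ' z cos²β tanφ'] / [γ_sat z sinβ cosβ]
γ' = 20.2 − 9.81 = 10.39 kN/m³
Numerator = 5.5 + 10.39·4.7·cos²30.3°·tan31.3° = 5.5 + 10.39·4.7·0.7455·0.6080 = 27.633 kPa
Denominator = 20.2·4.7·sin30.3°·cos30.3° = 20.2·4.7·0.5045·0.8634 = 41.357 kPa
FS = 27.633 / 41.357 = 0.668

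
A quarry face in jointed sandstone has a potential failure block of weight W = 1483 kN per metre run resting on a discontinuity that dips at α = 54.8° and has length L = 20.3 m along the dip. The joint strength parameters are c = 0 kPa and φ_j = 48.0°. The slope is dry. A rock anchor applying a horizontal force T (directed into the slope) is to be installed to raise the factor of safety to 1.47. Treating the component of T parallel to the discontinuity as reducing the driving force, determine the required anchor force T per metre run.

Resolving forces along and normal to the sliding plane, with the horizontal anchor force T adding T·sinα to the effective normal force and T·cosα acting up the plane against the driving force:
FS = [cL + (W cosα + T sinα) tanφ_j] / [W sinα − T cosα]
Without the anchor: N' = 854.8 kN/m, driving T_d = 1211.8 kN/m, resisting R = 0·20.3 + 854.8·tan48.0° = 949.4 kN/m, FS = 0.78.
Setting FS = 1.47 and solving for T:
1.47·(1211.8 − T cos54.8°) = 949.4 + T sin54.8°·tan48.0°
T·(sin54.8°·tan48.0° + 1.47·cos54.8°) = 1.47·1211.8 − 949.4
T·(0.8171·1.1106 + 1.47·0.5764) = 1781.4 − 949.4 = 832.0
T·1.7549 = 832.0
T = 474.1 kN/m

T = 474 kN/m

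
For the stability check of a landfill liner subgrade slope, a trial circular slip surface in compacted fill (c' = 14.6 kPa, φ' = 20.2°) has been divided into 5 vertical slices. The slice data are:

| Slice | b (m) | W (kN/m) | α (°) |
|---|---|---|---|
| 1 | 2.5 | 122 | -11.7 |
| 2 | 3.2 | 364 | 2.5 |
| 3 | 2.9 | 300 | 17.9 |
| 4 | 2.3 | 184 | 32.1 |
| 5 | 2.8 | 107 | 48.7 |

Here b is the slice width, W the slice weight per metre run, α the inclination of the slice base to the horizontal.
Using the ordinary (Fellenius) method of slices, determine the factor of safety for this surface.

FS = 2.28

Ordinary method of slices: FS = Σ[c'·Δl_i + (W_i cosα_i)·tanφ'] / Σ W_i sinα_i, with Δl_i = b_i / cosα_i.
Slice 1: Δl = 2.5/cos(-11.7°) = 2.553 m; N'_1 = 122·cos(-11.7°) = 119.5; c'Δl = 37.27; W sinα = -24.7
Slice 2: Δl = 3.2/cos2.5° = 3.203 m; N'_2 = 364·cos2.5° = 363.7; c'Δl = 46.76; W sinα = 15.9
Slice 3: Δl = 2.9/cos17.9° = 3.048 m; N'_3 = 300·cos17.9° = 285.5; c'Δl = 44.49; W sinα = 92.2
Slice 4: Δl = 2.3/cos32.1° = 2.715 m; N'_4 = 184·cos32.1° = 155.9; c'Δl = 39.64; W sinα = 97.8
Slice 5: Δl = 2.8/cos48.7° = 4.242 m; N'_5 = 107·cos48.7° = 70.6; c'Δl = 61.94; W sinα = 80.4
Σc'Δl = 230.1 kN/m; ΣN' = 995.1 kN/m; ΣW sinα = 261.5 kN/m
Resisting = 230.1 + 995.1·tan20.2° = 230.1 + 366.1 = 596.2 kN/m
FS = 596.2 / 261.5 = 2.280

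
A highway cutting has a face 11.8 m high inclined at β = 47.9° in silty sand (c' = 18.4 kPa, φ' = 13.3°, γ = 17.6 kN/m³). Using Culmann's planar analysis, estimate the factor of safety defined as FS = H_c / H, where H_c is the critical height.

FS = 1.45

H_c = (4c'/γ) · sinβ cosφ' / [1 − cos(β − φ')]
    = (4·18.4/17.6) · sin47.9°·cos13.3° / [1 − cos34.6°]
    = 4.182 · 0.7221 / 0.1769 = 17.07 m
FS = H_c / H = 17.07 / 11.8 = 1.447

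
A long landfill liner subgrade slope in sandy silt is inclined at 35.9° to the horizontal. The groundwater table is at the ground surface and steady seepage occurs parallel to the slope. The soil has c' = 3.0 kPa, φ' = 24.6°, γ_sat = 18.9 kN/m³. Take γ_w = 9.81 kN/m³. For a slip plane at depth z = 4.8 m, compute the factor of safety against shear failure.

FS = 0.37

With seepage parallel to the slope and the water table at the surface, the effective normal stress on the slip plane uses the buoyant unit weight γ' = γ_sat − γ_w while the driving shear stress uses γ_sat:
FS = [c' + γ' z cos²β tanφ'] / [γ_sat z sinβ cosβ]
γ' = 18.9 − 9.81 = 9.09 kN/m³
Numerator = 3.0 + 9.09·4.8·cos²35.9°·tan24.6° = 3.0 + 9.09·4.8·0.6562·0.4578 = 16.108 kPa
Denominator = 18.9·4.8·sin35.9°·cos35.9° = 18.9·4.8·0.5864·0.8100 = 43.091 kPa
FS = 16.108 / 43.091 = 0.374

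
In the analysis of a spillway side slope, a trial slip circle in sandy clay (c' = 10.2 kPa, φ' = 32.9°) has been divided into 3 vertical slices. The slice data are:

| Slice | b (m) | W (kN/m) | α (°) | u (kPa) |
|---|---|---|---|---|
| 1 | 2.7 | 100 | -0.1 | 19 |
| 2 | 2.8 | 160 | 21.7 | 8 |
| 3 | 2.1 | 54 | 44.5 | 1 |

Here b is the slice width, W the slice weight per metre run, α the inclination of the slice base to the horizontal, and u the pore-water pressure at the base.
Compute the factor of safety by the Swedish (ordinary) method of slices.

FS = 2.31

Ordinary method of slices: FS = Σ[c'·Δl_i + (W_i cosα_i − u_i·Δl_i)·tanφ'] / Σ W_i sinα_i, with Δl_i = b_i / cosα_i.
Slice 1: Δl = 2.7/cos(-0.1°) = 2.700 m; N'_1 = 100·cos(-0.1°) − 19·2.700 = 48.7; c'Δl = 27.54; W sinα = -0.2
Slice 2: Δl = 2.8/cos21.7° = 3.014 m; N'_2 = 160·cos21.7° − 8·3.014 = 124.6; c'Δl = 30.74; W sinα = 59.2
Slice 3: Δl = 2.1/cos44.5° = 2.944 m; N'_3 = 54·cos44.5° − 1·2.944 = 35.6; c'Δl = 30.03; W sinα = 37.8
Σc'Δl = 88.3 kN/m; ΣN' = 208.8 kN/m; ΣW sinα = 96.8 kN/m
Resisting = 88.3 + 208.8·tan32.9° = 88.3 + 135.1 = 223.4 kN/m
FS = 223.4 / 96.8 = 2.307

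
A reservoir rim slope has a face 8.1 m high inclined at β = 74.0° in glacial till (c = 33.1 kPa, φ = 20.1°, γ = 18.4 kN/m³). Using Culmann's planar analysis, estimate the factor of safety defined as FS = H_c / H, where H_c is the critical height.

H_c = (4c/γ) · sinβ cosφ / [1 − cos(β − φ)]
    = (4·33.1/18.4) · sin74.0°·cos20.1° / [1 − cos53.9°]
    = 7.196 · 0.9027 / 0.4108 = 15.81 m
FS = H_c / H = 15.81 / 8.1 = 1.952

FS = 1.95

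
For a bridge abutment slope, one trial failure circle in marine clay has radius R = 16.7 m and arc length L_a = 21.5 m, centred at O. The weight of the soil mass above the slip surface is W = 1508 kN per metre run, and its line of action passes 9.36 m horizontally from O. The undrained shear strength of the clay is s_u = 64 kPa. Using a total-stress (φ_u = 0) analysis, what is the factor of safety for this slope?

FS = 1.63

Taking moments about the centre O, the resisting moment is provided by the undrained shear strength acting along the arc:
M_R = s_u·L_a·R = 64·21.50·16.7 = 22979.2 kN·m/m
M_D = W·d = 1508·9.36 = 14114.9 kN·m/m
FS = M_R / M_D = 22979.2 / 14114.9 = 1.628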